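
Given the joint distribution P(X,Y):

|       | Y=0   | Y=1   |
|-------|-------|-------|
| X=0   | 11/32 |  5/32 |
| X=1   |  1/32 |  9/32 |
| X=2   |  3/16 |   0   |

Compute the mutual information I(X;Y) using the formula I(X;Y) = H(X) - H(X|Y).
0.3941 bits

I(X;Y) = H(X) - H(X|Y)

Marginal of X (row sums):
  P(X=0) = 11/32 + 5/32 = 1/2
  P(X=1) = 1/32 + 9/32 = 5/16
  P(X=2) = 3/16 + 0 = 3/16
H(X) = -[(1/2)·log₂(1/2) + (5/16)·log₂(5/16) + (3/16)·log₂(3/16)]
  = 0.5000 + 0.5244 + 0.4528 = 1.4772 bits

Marginal of Y (column sums):
  P(Y=0) = 11/32 + 1/32 + 3/16 = 9/16
  P(Y=1) = 5/32 + 9/32 + 0 = 7/16
H(X|Y) = Σ_y P(y)·H(X|Y=y):
  Y=0: P(Y=0) = 9/16, P(X|Y=0) = (11/18, 1/18, 1/3) → H(X|Y=0) = 1.1942
  Y=1: P(Y=1) = 7/16, P(X|Y=1) = (5/14, 9/14, 0) → H(X|Y=1) = 0.9403
H(X|Y) = (9/16)·1.1942 + (7/16)·0.9403 = 1.0831 bits

I(X;Y) = H(X) - H(X|Y) = 1.4772 - 1.0831 = 0.3941 bits

Cross-check via I(X;Y) = H(X) + H(Y) - H(X,Y): computing H(Y) from the column sums and H(X,Y) from the 6 cells in the same way gives H(Y) = 0.9887 bits and H(X,Y) = 2.0718 bits, so
I(X;Y) = 1.4772 + 0.9887 - 2.0718 = 0.3941 bits ✓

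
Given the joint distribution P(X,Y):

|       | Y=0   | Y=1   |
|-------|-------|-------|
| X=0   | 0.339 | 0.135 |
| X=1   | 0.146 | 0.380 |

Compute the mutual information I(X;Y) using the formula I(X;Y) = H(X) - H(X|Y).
0.1426 bits

I(X;Y) = H(X) - H(X|Y)

Marginal of X (row sums):
  P(X=0) = 0.339 + 0.135 = 0.474
  P(X=1) = 0.146 + 0.380 = 0.526
H(X) = -[0.474·log₂(0.474) + 0.526·log₂(0.526)]
  = 0.51052 + 0.48753 = 0.99805 bits

Marginal of Y (column sums):
  P(Y=0) = 0.339 + 0.146 = 0.485
  P(Y=1) = 0.135 + 0.380 = 0.515
H(X|Y) = Σ_y P(y)·H(X|Y=y):
  Y=0: P(Y=0) = 0.485, P(X|Y=0) = (339/485, 146/485) → H(X|Y=0) = 0.88255
  Y=1: P(Y=1) = 0.515, P(X|Y=1) = (27/103, 76/103) → H(X|Y=1) = 0.82995
H(X|Y) = 0.485·0.88255 + 0.515·0.82995 = 0.85546 bits

I(X;Y) = H(X) - H(X|Y) = 0.99805 - 0.85546 = 0.1426 bits

Cross-check via I(X;Y) = H(X) + H(Y) - H(X,Y): computing H(Y) from the column sums and H(X,Y) from the 4 cells in the same way gives H(Y) = 0.99935 bits and H(X,Y) = 1.85481 bits, so
I(X;Y) = 0.99805 + 0.99935 - 1.85481 = 0.1426 bits ✓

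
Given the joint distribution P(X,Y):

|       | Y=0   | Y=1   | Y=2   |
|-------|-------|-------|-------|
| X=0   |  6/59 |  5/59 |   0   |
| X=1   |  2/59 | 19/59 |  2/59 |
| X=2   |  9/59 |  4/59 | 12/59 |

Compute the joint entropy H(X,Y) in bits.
2.6389 bits

H(X,Y) = -Σ_{x,y} P(x,y) log₂ P(x,y). Per-cell terms -P(x,y)·log₂P(x,y):
  X=0: 0.3354, 0.3018, 0.0000
  X=1: 0.1655, 0.5264, 0.1655
  X=2: 0.4138, 0.2632, 0.4673
  (cells with P = 0 contribute 0)
Sum of the 9 terms: H(X,Y) = 2.6389 bits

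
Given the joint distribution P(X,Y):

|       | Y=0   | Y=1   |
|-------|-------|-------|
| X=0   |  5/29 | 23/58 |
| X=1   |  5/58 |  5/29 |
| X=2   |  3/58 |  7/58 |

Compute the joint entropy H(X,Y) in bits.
2.2977 bits

H(X,Y) = -Σ_{x,y} P(x,y) log₂ P(x,y). Per-cell terms -P(x,y)·log₂P(x,y):
  X=0: 0.43725, 0.52917
  X=1: 0.30483, 0.43725
  X=2: 0.22102, 0.36818
Sum of the 6 terms: H(X,Y) = 2.2977 bits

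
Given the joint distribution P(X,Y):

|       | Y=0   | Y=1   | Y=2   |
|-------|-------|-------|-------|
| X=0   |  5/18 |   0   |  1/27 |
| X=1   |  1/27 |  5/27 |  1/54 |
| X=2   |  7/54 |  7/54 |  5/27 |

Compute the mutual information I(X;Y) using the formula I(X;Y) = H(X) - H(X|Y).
0.4416 bits

I(X;Y) = H(X) - H(X|Y)

Marginal of X (row sums):
  P(X=0) = 5/18 + 0 + 1/27 = 17/54
  P(X=1) = 1/27 + 5/27 + 1/54 = 13/54
  P(X=2) = 7/54 + 7/54 + 5/27 = 4/9
H(X) = -[(17/54)·log₂(17/54) + (13/54)·log₂(13/54) + (4/9)·log₂(4/9)]
  = 0.5249 + 0.4946 + 0.5200 = 1.5395 bits

Marginal of Y (column sums):
  P(Y=0) = 5/18 + 1/27 + 7/54 = 4/9
  P(Y=1) = 0 + 5/27 + 7/54 = 17/54
  P(Y=2) = 1/27 + 1/54 + 5/27 = 13/54
H(X|Y) = Σ_y P(y)·H(X|Y=y):
  Y=0: P(Y=0) = 4/9, P(X|Y=0) = (5/8, 1/12, 7/24) → H(X|Y=0) = 1.2410
  Y=1: P(Y=1) = 17/54, P(X|Y=1) = (0, 10/17, 7/17) → H(X|Y=1) = 0.9774
  Y=2: P(Y=2) = 13/54, P(X|Y=2) = (2/13, 1/13, 10/13) → H(X|Y=2) = 0.9913
H(X|Y) = (4/9)·1.2410 + (17/54)·0.9774 + (13/54)·0.9913 = 1.0979 bits

I(X;Y) = H(X) - H(X|Y) = 1.5395 - 1.0979 = 0.4416 bits

Cross-check via I(X;Y) = H(X) + H(Y) - H(X,Y): computing H(Y) from the column sums and H(X,Y) from the 9 cells in the same way gives H(Y) = 1.5395 bits and H(X,Y) = 2.6374 bits, so
I(X;Y) = 1.5395 + 1.5395 - 2.6374 = 0.4416 bits ✓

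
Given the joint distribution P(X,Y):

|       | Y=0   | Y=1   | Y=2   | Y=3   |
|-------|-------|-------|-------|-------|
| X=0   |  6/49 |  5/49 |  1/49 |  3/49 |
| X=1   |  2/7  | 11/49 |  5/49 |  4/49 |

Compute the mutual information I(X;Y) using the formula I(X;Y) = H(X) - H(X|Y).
0.0160 bits

I(X;Y) = H(X) - H(X|Y)

Marginal of X (row sums):
  P(X=0) = 6/49 + 5/49 + 1/49 + 3/49 = 15/49
  P(X=1) = 2/7 + 11/49 + 5/49 + 4/49 = 34/49
H(X) = -[(15/49)·log₂(15/49) + (34/49)·log₂(34/49)]
  = 0.5228 + 0.3658 = 0.8886 bits

Marginal of Y (column sums):
  P(Y=0) = 6/49 + 2/7 = 20/49
  P(Y=1) = 5/49 + 11/49 = 16/49
  P(Y=2) = 1/49 + 5/49 = 6/49
  P(Y=3) = 3/49 + 4/49 = 1/7
H(X|Y) = Σ_y P(y)·H(X|Y=y):
  Y=0: P(Y=0) = 20/49, P(X|Y=0) = (3/10, 7/10) → H(X|Y=0) = 0.8813
  Y=1: P(Y=1) = 16/49, P(X|Y=1) = (5/16, 11/16) → H(X|Y=1) = 0.8960
  Y=2: P(Y=2) = 6/49, P(X|Y=2) = (1/6, 5/6) → H(X|Y=2) = 0.6500
  Y=3: P(Y=3) = 1/7, P(X|Y=3) = (3/7, 4/7) → H(X|Y=3) = 0.9852
H(X|Y) = (20/49)·0.8813 + (16/49)·0.8960 + (6/49)·0.6500 + (1/7)·0.9852 = 0.8726 bits

I(X;Y) = H(X) - H(X|Y) = 0.8886 - 0.8726 = 0.0160 bits

Cross-check via I(X;Y) = H(X) + H(Y) - H(X,Y): computing H(Y) from the column sums and H(X,Y) from the 8 cells in the same way gives H(Y) = 1.8270 bits and H(X,Y) = 2.6996 bits, so
I(X;Y) = 0.8886 + 1.8270 - 2.6996 = 0.0160 bits ✓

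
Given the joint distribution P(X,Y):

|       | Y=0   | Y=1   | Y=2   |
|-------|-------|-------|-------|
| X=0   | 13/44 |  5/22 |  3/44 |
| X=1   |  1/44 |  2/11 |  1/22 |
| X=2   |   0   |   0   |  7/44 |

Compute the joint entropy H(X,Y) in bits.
2.4655 bits

H(X,Y) = -Σ_{x,y} P(x,y) log₂ P(x,y). Per-cell terms -P(x,y)·log₂P(x,y):
  X=0: 0.51970, 0.48580, 0.26417
  X=1: 0.12408, 0.44717, 0.20270
  X=2: 0.00000, 0.00000, 0.42192
  (cells with P = 0 contribute 0)
Sum of the 9 terms: H(X,Y) = 2.4655 bits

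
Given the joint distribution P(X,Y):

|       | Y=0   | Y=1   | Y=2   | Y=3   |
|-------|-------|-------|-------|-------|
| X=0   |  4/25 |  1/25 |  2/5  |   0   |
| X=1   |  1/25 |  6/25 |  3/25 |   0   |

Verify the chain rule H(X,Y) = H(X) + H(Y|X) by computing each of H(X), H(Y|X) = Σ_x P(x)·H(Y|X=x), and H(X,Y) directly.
H(X) = 0.9710 bits, H(Y|X) = 1.2135 bits, H(X,Y) = 2.1845 bits

Marginal of X (row sums):
  P(X=0) = 4/25 + 1/25 + 2/5 + 0 = 3/5
  P(X=1) = 1/25 + 6/25 + 3/25 + 0 = 2/5
H(X) = -[(3/5)·log₂(3/5) + (2/5)·log₂(2/5)]
  = 0.4421794 + 0.5287712 = 0.9710 bits

H(Y|X) = Σ_x P(x)·H(Y|X=x):
  X=0: P(X=0) = 3/5, P(Y|X=0) = (4/15, 1/15, 2/3, 0) → H(Y|X=0) = 1.1589385
  X=1: P(X=1) = 2/5, P(Y|X=1) = (1/10, 3/5, 3/10, 0) → H(Y|X=1) = 1.2954618
H(Y|X) = (3/5)·1.1589385 + (2/5)·1.2954618 = 1.2135 bits

H(X,Y) = -Σ_{x,y} P(x,y) log₂ P(x,y). Per-cell terms -P(x,y)·log₂P(x,y):
  X=0: 0.4230170, 0.1857542, 0.5287712, 0.0000000
  X=1: 0.1857542, 0.4941345, 0.3670672, 0.0000000
  (cells with P = 0 contribute 0)
Sum of the 8 terms: H(X,Y) = 2.1845 bits

Chain rule check:
  H(X) + H(Y|X) = 0.9710 + 1.2135 = 2.1845 bits
  H(X,Y) = 2.1845 bits
✓ Chain rule verified.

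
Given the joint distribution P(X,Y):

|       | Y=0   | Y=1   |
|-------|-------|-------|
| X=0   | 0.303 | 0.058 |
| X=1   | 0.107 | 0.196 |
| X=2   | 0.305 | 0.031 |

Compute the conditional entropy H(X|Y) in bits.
1.3817 bits

H(X|Y) = H(X,Y) - H(Y)

H(X,Y) = -Σ_{x,y} P(x,y) log₂ P(x,y). Per-cell terms -P(x,y)·log₂P(x,y):
  X=0: 0.52195, 0.23825
  X=1: 0.34500, 0.46081
  X=2: 0.52250, 0.15536
Sum of the 6 terms: H(X,Y) = 2.2439 bits

Marginal of Y (column sums):
  P(Y=0) = 0.303 + 0.107 + 0.305 = 0.715
  P(Y=1) = 0.058 + 0.196 + 0.031 = 0.285
H(Y) = -[0.715·log₂(0.715) + 0.285·log₂(0.285)]
  = 0.34605 + 0.51613 = 0.8622 bits

H(X|Y) = H(X,Y) - H(Y) = 2.2439 - 0.8622 = 1.3817 bits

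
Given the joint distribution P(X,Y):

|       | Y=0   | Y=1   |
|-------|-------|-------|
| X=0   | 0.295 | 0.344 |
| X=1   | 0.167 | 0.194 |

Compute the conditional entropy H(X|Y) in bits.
0.9435 bits

H(X|Y) = H(X,Y) - H(Y)

H(X,Y) = -Σ_{x,y} P(x,y) log₂ P(x,y). Per-cell terms -P(x,y)·log₂P(x,y):
  X=0: 0.51956, 0.52959
  X=1: 0.43121, 0.45898
Sum of the 4 terms: H(X,Y) = 1.9393 bits

Marginal of Y (column sums):
  P(Y=0) = 0.295 + 0.167 = 0.462
  P(Y=1) = 0.344 + 0.194 = 0.538
H(Y) = -[0.462·log₂(0.462) + 0.538·log₂(0.538)]
  = 0.51468 + 0.48115 = 0.9958 bits

H(X|Y) = H(X,Y) - H(Y) = 1.9393 - 0.9958 = 0.9435 bits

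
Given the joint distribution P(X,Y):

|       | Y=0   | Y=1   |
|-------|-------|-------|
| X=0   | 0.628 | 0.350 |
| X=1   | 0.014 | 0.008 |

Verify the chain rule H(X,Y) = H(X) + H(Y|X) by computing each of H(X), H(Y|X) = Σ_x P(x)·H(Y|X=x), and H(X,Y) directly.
H(X) = 0.1525 bits, H(Y|X) = 0.9410 bits, H(X,Y) = 1.0935 bits

Marginal of X (row sums):
  P(X=0) = 0.628 + 0.350 = 0.978
  P(X=1) = 0.014 + 0.008 = 0.022
H(X) = -[0.978·log₂(0.978) + 0.022·log₂(0.022)]
  = 0.0314 + 0.1211 = 0.1525 bits

H(Y|X) = Σ_x P(x)·H(Y|X=x):
  X=0: P(X=0) = 0.978, P(Y|X=0) = (314/489, 175/489) → H(Y|X=0) = 0.9409
  X=1: P(X=1) = 0.022, P(Y|X=1) = (7/11, 4/11) → H(Y|X=1) = 0.9457
H(Y|X) = 0.978·0.9409 + 0.022·0.9457 = 0.9410 bits

H(X,Y) = -Σ_{x,y} P(x,y) log₂ P(x,y). Per-cell terms -P(x,y)·log₂P(x,y):
  X=0: 0.4215, 0.5301
  X=1: 0.0862, 0.0557
Sum of the 4 terms: H(X,Y) = 1.0935 bits

Chain rule check:
  H(X) + H(Y|X) = 0.1525 + 0.9410 = 1.0935 bits
  H(X,Y) = 1.0935 bits
✓ Chain rule verified.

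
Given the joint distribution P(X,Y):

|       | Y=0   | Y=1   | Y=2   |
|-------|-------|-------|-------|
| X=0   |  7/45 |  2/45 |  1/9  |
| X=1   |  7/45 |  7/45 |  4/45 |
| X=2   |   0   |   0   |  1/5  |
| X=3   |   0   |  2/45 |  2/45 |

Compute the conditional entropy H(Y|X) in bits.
1.1511 bits

H(Y|X) = H(X,Y) - H(X)

H(X,Y) = -Σ_{x,y} P(x,y) log₂ P(x,y). Per-cell terms -P(x,y)·log₂P(x,y):
  X=0: 0.41759, 0.19964, 0.35221
  X=1: 0.41759, 0.41759, 0.31039
  X=2: 0.00000, 0.00000, 0.46439
  X=3: 0.00000, 0.19964, 0.19964
  (cells with P = 0 contribute 0)
Sum of the 12 terms: H(X,Y) = 2.9787 bits

Marginal of X (row sums):
  P(X=0) = 7/45 + 2/45 + 1/9 = 14/45
  P(X=1) = 7/45 + 7/45 + 4/45 = 2/5
  P(X=2) = 0 + 0 + 1/5 = 1/5
  P(X=3) = 0 + 2/45 + 2/45 = 4/45
H(X) = -[(14/45)·log₂(14/45) + (2/5)·log₂(2/5) + (1/5)·log₂(1/5) + (4/45)·log₂(4/45)]
  = 0.52407 + 0.52877 + 0.46439 + 0.31039 = 1.8276 bits

H(Y|X) = H(X,Y) - H(X) = 2.9787 - 1.8276 = 1.1511 bits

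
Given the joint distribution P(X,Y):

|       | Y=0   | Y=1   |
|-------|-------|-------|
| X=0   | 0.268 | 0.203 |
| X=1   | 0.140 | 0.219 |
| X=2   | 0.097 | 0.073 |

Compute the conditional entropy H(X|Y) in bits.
1.4553 bits

H(X|Y) = H(X,Y) - H(Y)

H(X,Y) = -Σ_{x,y} P(x,y) log₂ P(x,y). Per-cell terms -P(x,y)·log₂P(x,y):
  X=0: 0.50912, 0.46699
  X=1: 0.39711, 0.47983
  X=2: 0.32649, 0.27565
Sum of the 6 terms: H(X,Y) = 2.4552 bits

Marginal of Y (column sums):
  P(Y=0) = 0.268 + 0.140 + 0.097 = 0.505
  P(Y=1) = 0.203 + 0.219 + 0.073 = 0.495
H(Y) = -[0.505·log₂(0.505) + 0.495·log₂(0.495)]
  = 0.49775 + 0.50218 = 0.9999 bits

H(X|Y) = H(X,Y) - H(Y) = 2.4552 - 0.9999 = 1.4553 bits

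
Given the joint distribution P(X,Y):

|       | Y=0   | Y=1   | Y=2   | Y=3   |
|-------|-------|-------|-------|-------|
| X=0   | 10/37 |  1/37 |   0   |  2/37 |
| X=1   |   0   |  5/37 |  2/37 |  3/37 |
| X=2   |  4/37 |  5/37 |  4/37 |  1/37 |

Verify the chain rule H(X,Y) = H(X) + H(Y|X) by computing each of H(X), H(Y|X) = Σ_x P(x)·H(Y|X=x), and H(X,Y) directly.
H(X) = 1.5709 bits, H(Y|X) = 1.4442 bits, H(X,Y) = 3.0150 bits

Marginal of X (row sums):
  P(X=0) = 10/37 + 1/37 + 0 + 2/37 = 13/37
  P(X=1) = 0 + 5/37 + 2/37 + 3/37 = 10/37
  P(X=2) = 4/37 + 5/37 + 4/37 + 1/37 = 14/37
H(X) = -[(13/37)·log₂(13/37) + (10/37)·log₂(10/37) + (14/37)·log₂(14/37)]
  = 0.530194 + 0.510142 + 0.530524 = 1.5709 bits

H(Y|X) = Σ_x P(x)·H(Y|X=x):
  X=0: P(X=0) = 13/37, P(Y|X=0) = (10/13, 1/13, 0, 2/13) → H(Y|X=0) = 0.991264
  X=1: P(X=1) = 10/37, P(Y|X=1) = (0, 1/2, 1/5, 3/10) → H(Y|X=1) = 1.485475
  X=2: P(X=2) = 14/37, P(Y|X=2) = (2/7, 5/14, 2/7, 1/14) → H(Y|X=2) = 1.835238
H(Y|X) = (13/37)·0.991264 + (10/37)·1.485475 + (14/37)·1.835238 = 1.4442 bits

H(X,Y) = -Σ_{x,y} P(x,y) log₂ P(x,y). Per-cell terms -P(x,y)·log₂P(x,y):
  X=0: 0.510142, 0.140796, 0.000000, 0.227538
  X=1: 0.000000, 0.390206, 0.227538, 0.293878
  X=2: 0.346968, 0.390206, 0.346968, 0.140796
  (cells with P = 0 contribute 0)
Sum of the 12 terms: H(X,Y) = 3.0150 bits

Chain rule check:
  H(X) + H(Y|X) = 1.5709 + 1.4442 = 3.0151 bits
  H(X,Y) = 3.0150 bits
✓ Chain rule verified (Δ = 0.0001 is 4-dp rounding noise: each of the three values was rounded independently).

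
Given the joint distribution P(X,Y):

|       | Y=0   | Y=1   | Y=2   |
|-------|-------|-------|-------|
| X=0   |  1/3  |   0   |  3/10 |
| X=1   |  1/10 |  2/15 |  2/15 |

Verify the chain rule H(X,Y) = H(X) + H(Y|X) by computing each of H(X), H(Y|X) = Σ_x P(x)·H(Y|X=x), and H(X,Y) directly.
H(X) = 0.9481 bits, H(Y|X) = 1.2087 bits, H(X,Y) = 2.1568 bits

Marginal of X (row sums):
  P(X=0) = 1/3 + 0 + 3/10 = 19/30
  P(X=1) = 1/10 + 2/15 + 2/15 = 11/30
H(X) = -[(19/30)·log₂(19/30) + (11/30)·log₂(11/30)]
  = 0.41734 + 0.53073 = 0.9481 bits

H(Y|X) = Σ_x P(x)·H(Y|X=x):
  X=0: P(X=0) = 19/30, P(Y|X=0) = (10/19, 0, 9/19) → H(Y|X=0) = 0.99800
  X=1: P(X=1) = 11/30, P(Y|X=1) = (3/11, 4/11, 4/11) → H(Y|X=1) = 1.57262
H(Y|X) = (19/30)·0.99800 + (11/30)·1.57262 = 1.2087 bits

H(X,Y) = -Σ_{x,y} P(x,y) log₂ P(x,y). Per-cell terms -P(x,y)·log₂P(x,y):
  X=0: 0.52832, 0.00000, 0.52109
  X=1: 0.33219, 0.38759, 0.38759
  (cells with P = 0 contribute 0)
Sum of the 6 terms: H(X,Y) = 2.1568 bits

Chain rule check:
  H(X) + H(Y|X) = 0.9481 + 1.2087 = 2.1568 bits
  H(X,Y) = 2.1568 bits
✓ Chain rule verified.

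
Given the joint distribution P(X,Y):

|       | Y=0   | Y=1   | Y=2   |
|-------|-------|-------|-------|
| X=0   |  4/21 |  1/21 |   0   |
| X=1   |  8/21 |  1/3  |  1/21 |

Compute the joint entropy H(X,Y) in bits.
1.9327 bits

H(X,Y) = -Σ_{x,y} P(x,y) log₂ P(x,y). Per-cell terms -P(x,y)·log₂P(x,y):
  X=0: 0.45568, 0.20916, 0.00000
  X=1: 0.53041, 0.52832, 0.20916
  (cells with P = 0 contribute 0)
Sum of the 6 terms: H(X,Y) = 1.9327 bits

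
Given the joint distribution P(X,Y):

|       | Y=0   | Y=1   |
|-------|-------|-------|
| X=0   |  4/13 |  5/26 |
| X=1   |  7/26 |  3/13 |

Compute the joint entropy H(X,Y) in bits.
1.9785 bits

H(X,Y) = -Σ_{x,y} P(x,y) log₂ P(x,y). Per-cell terms -P(x,y)·log₂P(x,y):
  X=0: 0.5232, 0.4574
  X=1: 0.5097, 0.4882
Sum of the 4 terms: H(X,Y) = 1.9785 bits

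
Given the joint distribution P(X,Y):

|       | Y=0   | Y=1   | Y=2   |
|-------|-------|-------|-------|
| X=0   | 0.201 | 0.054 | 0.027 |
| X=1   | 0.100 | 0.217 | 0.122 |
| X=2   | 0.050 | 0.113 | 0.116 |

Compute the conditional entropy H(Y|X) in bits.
1.3960 bits

H(Y|X) = H(X,Y) - H(X)

H(X,Y) = -Σ_{x,y} P(x,y) log₂ P(x,y). Per-cell terms -P(x,y)·log₂P(x,y):
  X=0: 0.46526, 0.22739, 0.14069
  X=1: 0.33219, 0.47832, 0.37028
  X=2: 0.21610, 0.35545, 0.36051
Sum of the 9 terms: H(X,Y) = 2.9462 bits

Marginal of X (row sums):
  P(X=0) = 0.201 + 0.054 + 0.027 = 0.282
  P(X=1) = 0.100 + 0.217 + 0.122 = 0.439
  P(X=2) = 0.050 + 0.113 + 0.116 = 0.279
H(X) = -[0.282·log₂(0.282) + 0.439·log₂(0.439) + 0.279·log₂(0.279)]
  = 0.51500 + 0.52140 + 0.51382 = 1.5502 bits

H(Y|X) = H(X,Y) - H(X) = 2.9462 - 1.5502 = 1.3960 bits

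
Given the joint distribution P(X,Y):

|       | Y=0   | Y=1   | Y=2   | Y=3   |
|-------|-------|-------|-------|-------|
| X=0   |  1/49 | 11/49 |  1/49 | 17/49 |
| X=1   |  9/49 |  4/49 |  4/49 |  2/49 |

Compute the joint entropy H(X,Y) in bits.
2.4704 bits

H(X,Y) = -Σ_{x,y} P(x,y) log₂ P(x,y). Per-cell terms -P(x,y)·log₂P(x,y):
  X=0: 0.11459, 0.48384, 0.11459, 0.52986
  X=1: 0.44904, 0.29508, 0.29508, 0.18836
Sum of the 8 terms: H(X,Y) = 2.4704 bits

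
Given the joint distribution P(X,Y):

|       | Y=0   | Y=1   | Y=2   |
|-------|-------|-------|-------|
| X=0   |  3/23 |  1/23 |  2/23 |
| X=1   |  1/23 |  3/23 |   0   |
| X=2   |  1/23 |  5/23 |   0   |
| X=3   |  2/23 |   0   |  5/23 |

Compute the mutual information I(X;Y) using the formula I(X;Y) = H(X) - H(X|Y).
0.6203 bits

I(X;Y) = H(X) - H(X|Y)

Marginal of X (row sums):
  P(X=0) = 3/23 + 1/23 + 2/23 = 6/23
  P(X=1) = 1/23 + 3/23 + 0 = 4/23
  P(X=2) = 1/23 + 5/23 + 0 = 6/23
  P(X=3) = 2/23 + 0 + 5/23 = 7/23
H(X) = -[(6/23)·log₂(6/23) + (4/23)·log₂(4/23) + (6/23)·log₂(6/23) + (7/23)·log₂(7/23)]
  = 0.5057 + 0.4389 + 0.5057 + 0.5223 = 1.9726 bits

Marginal of Y (column sums):
  P(Y=0) = 3/23 + 1/23 + 1/23 + 2/23 = 7/23
  P(Y=1) = 1/23 + 3/23 + 5/23 + 0 = 9/23
  P(Y=2) = 2/23 + 0 + 0 + 5/23 = 7/23
H(X|Y) = Σ_y P(y)·H(X|Y=y):
  Y=0: P(Y=0) = 7/23, P(X|Y=0) = (3/7, 1/7, 1/7, 2/7) → H(X|Y=0) = 1.8424
  Y=1: P(Y=1) = 9/23, P(X|Y=1) = (1/9, 1/3, 5/9, 0) → H(X|Y=1) = 1.3516
  Y=2: P(Y=2) = 7/23, P(X|Y=2) = (2/7, 0, 0, 5/7) → H(X|Y=2) = 0.8631
H(X|Y) = (7/23)·1.8424 + (9/23)·1.3516 + (7/23)·0.8631 = 1.3523 bits

I(X;Y) = H(X) - H(X|Y) = 1.9726 - 1.3523 = 0.6203 bits

Cross-check via I(X;Y) = H(X) + H(Y) - H(X,Y): computing H(Y) from the column sums and H(X,Y) from the 12 cells in the same way gives H(Y) = 1.5743 bits and H(X,Y) = 2.9266 bits, so
I(X;Y) = 1.9726 + 1.5743 - 2.9266 = 0.6203 bits ✓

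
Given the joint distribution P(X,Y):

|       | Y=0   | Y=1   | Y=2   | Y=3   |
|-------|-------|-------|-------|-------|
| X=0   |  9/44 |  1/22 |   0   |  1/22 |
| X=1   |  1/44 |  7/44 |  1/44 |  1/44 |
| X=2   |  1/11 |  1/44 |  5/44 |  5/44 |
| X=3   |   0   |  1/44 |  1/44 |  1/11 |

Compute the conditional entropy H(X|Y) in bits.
1.4234 bits

H(X|Y) = H(X,Y) - H(Y)

H(X,Y) = -Σ_{x,y} P(x,y) log₂ P(x,y). Per-cell terms -P(x,y)·log₂P(x,y):
  X=0: 0.4683, 0.2027, 0.0000, 0.2027
  X=1: 0.1241, 0.4219, 0.1241, 0.1241
  X=2: 0.3145, 0.1241, 0.3565, 0.3565
  X=3: 0.0000, 0.1241, 0.1241, 0.3145
  (cells with P = 0 contribute 0)
Sum of the 16 terms: H(X,Y) = 3.3822 bits

Marginal of Y (column sums):
  P(Y=0) = 9/44 + 1/44 + 1/11 + 0 = 7/22
  P(Y=1) = 1/22 + 7/44 + 1/44 + 1/44 = 1/4
  P(Y=2) = 0 + 1/44 + 5/44 + 1/44 = 7/44
  P(Y=3) = 1/22 + 1/44 + 5/44 + 1/11 = 3/11
H(Y) = -[(7/22)·log₂(7/22) + (1/4)·log₂(1/4) + (7/44)·log₂(7/44) + (3/11)·log₂(3/11)]
  = 0.5257 + 0.5000 + 0.4219 + 0.5112 = 1.9588 bits

H(X|Y) = H(X,Y) - H(Y) = 3.3822 - 1.9588 = 1.4234 bits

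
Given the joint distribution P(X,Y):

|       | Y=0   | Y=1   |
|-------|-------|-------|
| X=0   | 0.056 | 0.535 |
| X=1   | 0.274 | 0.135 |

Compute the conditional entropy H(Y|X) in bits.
0.6415 bits

H(Y|X) = H(X,Y) - H(X)

H(X,Y) = -Σ_{x,y} P(x,y) log₂ P(x,y). Per-cell terms -P(x,y)·log₂P(x,y):
  X=0: 0.232872, 0.482778
  X=1: 0.511764, 0.390011
Sum of the 4 terms: H(X,Y) = 1.617425 bits

Marginal of X (row sums):
  P(X=0) = 0.056 + 0.535 = 0.591
  P(X=1) = 0.274 + 0.135 = 0.409
H(X) = -[0.591·log₂(0.591) + 0.409·log₂(0.409)]
  = 0.448433 + 0.527539 = 0.975972 bits

H(Y|X) = H(X,Y) - H(X) = 1.617425 - 0.975972 = 0.6415 bits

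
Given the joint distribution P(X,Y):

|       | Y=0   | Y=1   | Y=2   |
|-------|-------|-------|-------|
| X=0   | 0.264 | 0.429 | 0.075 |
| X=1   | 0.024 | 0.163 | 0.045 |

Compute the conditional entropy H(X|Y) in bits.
0.7363 bits

H(X|Y) = H(X,Y) - H(Y)

H(X,Y) = -Σ_{x,y} P(x,y) log₂ P(x,y). Per-cell terms -P(x,y)·log₂P(x,y):
  X=0: 0.507247, 0.523788, 0.280272
  X=1: 0.129140, 0.426580, 0.201327
Sum of the 6 terms: H(X,Y) = 2.06835 bits

Marginal of Y (column sums):
  P(Y=0) = 0.264 + 0.024 = 0.288
  P(Y=1) = 0.429 + 0.163 = 0.592
  P(Y=2) = 0.075 + 0.045 = 0.120
H(Y) = -[0.288·log₂(0.288) + 0.592·log₂(0.592) + 0.120·log₂(0.120)]
  = 0.517207 + 0.447748 + 0.367067 = 1.33202 bits

H(X|Y) = H(X,Y) - H(Y) = 2.06835 - 1.33202 = 0.7363 bits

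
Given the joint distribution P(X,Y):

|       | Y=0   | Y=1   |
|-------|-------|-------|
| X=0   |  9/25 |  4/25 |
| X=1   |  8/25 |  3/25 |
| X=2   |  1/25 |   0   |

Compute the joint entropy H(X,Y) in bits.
2.0325 bits

H(X,Y) = -Σ_{x,y} P(x,y) log₂ P(x,y). Per-cell terms -P(x,y)·log₂P(x,y):
  X=0: 0.5306, 0.4230
  X=1: 0.5260, 0.3671
  X=2: 0.1858, 0.0000
  (cells with P = 0 contribute 0)
Sum of the 6 terms: H(X,Y) = 2.0325 bits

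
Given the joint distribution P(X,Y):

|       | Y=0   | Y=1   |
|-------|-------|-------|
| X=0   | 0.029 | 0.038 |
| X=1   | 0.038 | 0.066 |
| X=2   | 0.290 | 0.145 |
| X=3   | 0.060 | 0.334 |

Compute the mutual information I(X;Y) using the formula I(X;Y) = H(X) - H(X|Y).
0.1734 bits

I(X;Y) = H(X) - H(X|Y)

Marginal of X (row sums):
  P(X=0) = 0.029 + 0.038 = 0.067
  P(X=1) = 0.038 + 0.066 = 0.104
  P(X=2) = 0.290 + 0.145 = 0.435
  P(X=3) = 0.060 + 0.334 = 0.394
H(X) = -[0.067·log₂(0.067) + 0.104·log₂(0.104) + 0.435·log₂(0.435) + 0.394·log₂(0.394)]
  = 0.2613 + 0.3396 + 0.5224 + 0.5294 = 1.6527 bits

Marginal of Y (column sums):
  P(Y=0) = 0.029 + 0.038 + 0.290 + 0.060 = 0.417
  P(Y=1) = 0.038 + 0.066 + 0.145 + 0.334 = 0.583
H(X|Y) = Σ_y P(y)·H(X|Y=y):
  Y=0: P(Y=0) = 0.417, P(X|Y=0) = (29/417, 38/417, 290/417, 20/139) → H(X|Y=0) = 1.3493
  Y=1: P(Y=1) = 0.583, P(X|Y=1) = (38/583, 6/53, 145/583, 334/583) → H(X|Y=1) = 1.5723
H(X|Y) = 0.417·1.3493 + 0.583·1.5723 = 1.4793 bits

I(X;Y) = H(X) - H(X|Y) = 1.6527 - 1.4793 = 0.1734 bits

Cross-check via I(X;Y) = H(X) + H(Y) - H(X,Y): computing H(Y) from the column sums and H(X,Y) from the 8 cells in the same way gives H(Y) = 0.9800 bits and H(X,Y) = 2.4593 bits, so
I(X;Y) = 1.6527 + 0.9800 - 2.4593 = 0.1734 bits ✓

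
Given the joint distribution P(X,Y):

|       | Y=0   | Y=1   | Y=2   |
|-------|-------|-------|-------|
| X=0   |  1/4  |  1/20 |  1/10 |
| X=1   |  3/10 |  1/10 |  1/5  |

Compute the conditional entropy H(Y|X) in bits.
1.3950 bits

H(Y|X) = H(X,Y) - H(X)

H(X,Y) = -Σ_{x,y} P(x,y) log₂ P(x,y). Per-cell terms -P(x,y)·log₂P(x,y):
  X=0: 0.5000, 0.2161, 0.3322
  X=1: 0.5211, 0.3322, 0.4644
Sum of the 6 terms: H(X,Y) = 2.3660 bits

Marginal of X (row sums):
  P(X=0) = 1/4 + 1/20 + 1/10 = 2/5
  P(X=1) = 3/10 + 1/10 + 1/5 = 3/5
H(X) = -[(2/5)·log₂(2/5) + (3/5)·log₂(3/5)]
  = 0.5288 + 0.4422 = 0.9710 bits

H(Y|X) = H(X,Y) - H(X) = 2.3660 - 0.9710 = 1.3950 bits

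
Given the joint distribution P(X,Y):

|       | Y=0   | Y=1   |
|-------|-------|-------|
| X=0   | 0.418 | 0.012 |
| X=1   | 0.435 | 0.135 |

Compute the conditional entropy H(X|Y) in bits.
0.9127 bits

H(X|Y) = H(X,Y) - H(Y)

H(X,Y) = -Σ_{x,y} P(x,y) log₂ P(x,y). Per-cell terms -P(x,y)·log₂P(x,y):
  X=0: 0.5260, 0.0766
  X=1: 0.5224, 0.3900
Sum of the 4 terms: H(X,Y) = 1.5150 bits

Marginal of Y (column sums):
  P(Y=0) = 0.418 + 0.435 = 0.853
  P(Y=1) = 0.012 + 0.135 = 0.147
H(Y) = -[0.853·log₂(0.853) + 0.147·log₂(0.147)]
  = 0.1957 + 0.4066 = 0.6023 bits

H(X|Y) = H(X,Y) - H(Y) = 1.5150 - 0.6023 = 0.9127 bits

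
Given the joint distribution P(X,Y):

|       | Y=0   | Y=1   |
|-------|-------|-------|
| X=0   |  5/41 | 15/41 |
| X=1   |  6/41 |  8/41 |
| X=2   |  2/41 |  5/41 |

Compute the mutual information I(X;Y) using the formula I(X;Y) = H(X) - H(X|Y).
0.0216 bits

I(X;Y) = H(X) - H(X|Y)

Marginal of X (row sums):
  P(X=0) = 5/41 + 15/41 = 20/41
  P(X=1) = 6/41 + 8/41 = 14/41
  P(X=2) = 2/41 + 5/41 = 7/41
H(X) = -[(20/41)·log₂(20/41) + (14/41)·log₂(14/41) + (7/41)·log₂(7/41)]
  = 0.5051824 + 0.5293356 + 0.4353995 = 1.4699175 bits

Marginal of Y (column sums):
  P(Y=0) = 5/41 + 6/41 + 2/41 = 13/41
  P(Y=1) = 15/41 + 8/41 + 5/41 = 28/41
H(X|Y) = Σ_y P(y)·H(X|Y=y):
  Y=0: P(Y=0) = 13/41, P(X|Y=0) = (5/13, 6/13, 2/13) → H(X|Y=0) = 1.4604847
  Y=1: P(Y=1) = 28/41, P(X|Y=1) = (15/28, 2/7, 5/28) → H(X|Y=1) = 1.4426049
H(X|Y) = (13/41)·1.4604847 + (28/41)·1.4426049 = 1.4482741 bits

I(X;Y) = H(X) - H(X|Y) = 1.4699175 - 1.4482741 = 0.0216 bits

Cross-check via I(X;Y) = H(X) + H(Y) - H(X,Y): computing H(Y) from the column sums and H(X,Y) from the 6 cells in the same way gives H(Y) = 0.9011702 bits and H(X,Y) = 2.3494443 bits, so
I(X;Y) = 1.4699175 + 0.9011702 - 2.3494443 = 0.0216 bits ✓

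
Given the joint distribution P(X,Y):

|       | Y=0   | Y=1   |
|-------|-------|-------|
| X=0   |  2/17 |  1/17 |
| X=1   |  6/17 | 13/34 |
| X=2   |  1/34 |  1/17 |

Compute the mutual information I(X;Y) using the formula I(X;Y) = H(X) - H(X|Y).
0.0225 bits

I(X;Y) = H(X) - H(X|Y)

Marginal of X (row sums):
  P(X=0) = 2/17 + 1/17 = 3/17
  P(X=1) = 6/17 + 13/34 = 25/34
  P(X=2) = 1/34 + 1/17 = 3/34
H(X) = -[(3/17)·log₂(3/17) + (25/34)·log₂(25/34) + (3/34)·log₂(3/34)]
  = 0.441618 + 0.326181 + 0.309044 = 1.07684 bits

Marginal of Y (column sums):
  P(Y=0) = 2/17 + 6/17 + 1/34 = 1/2
  P(Y=1) = 1/17 + 13/34 + 1/17 = 1/2
H(X|Y) = Σ_y P(y)·H(X|Y=y):
  Y=0: P(Y=0) = 1/2, P(X|Y=0) = (4/17, 12/17, 1/17) → H(X|Y=0) = 1.086313
  Y=1: P(Y=1) = 1/2, P(X|Y=1) = (2/17, 13/17, 2/17) → H(X|Y=1) = 1.022421
H(X|Y) = (1/2)·1.086313 + (1/2)·1.022421 = 1.05437 bits

I(X;Y) = H(X) - H(X|Y) = 1.07684 - 1.05437 = 0.0225 bits

Cross-check via I(X;Y) = H(X) + H(Y) - H(X,Y): computing H(Y) from the column sums and H(X,Y) from the 6 cells in the same way gives H(Y) = 1.00000 bits and H(X,Y) = 2.05437 bits, so
I(X;Y) = 1.07684 + 1.00000 - 2.05437 = 0.0225 bits ✓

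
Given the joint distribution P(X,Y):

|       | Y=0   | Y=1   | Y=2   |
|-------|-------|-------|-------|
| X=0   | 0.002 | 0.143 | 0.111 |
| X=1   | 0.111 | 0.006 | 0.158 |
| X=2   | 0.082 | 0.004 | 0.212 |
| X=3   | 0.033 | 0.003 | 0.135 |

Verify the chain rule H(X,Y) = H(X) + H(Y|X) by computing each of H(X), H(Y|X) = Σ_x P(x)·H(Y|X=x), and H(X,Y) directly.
H(X) = 1.9716 bits, H(Y|X) = 0.9962 bits, H(X,Y) = 2.9678 bits

Marginal of X (row sums):
  P(X=0) = 0.002 + 0.143 + 0.111 = 0.256
  P(X=1) = 0.111 + 0.006 + 0.158 = 0.275
  P(X=2) = 0.082 + 0.004 + 0.212 = 0.298
  P(X=3) = 0.033 + 0.003 + 0.135 = 0.171
H(X) = -[0.256·log₂(0.256) + 0.275·log₂(0.275) + 0.298·log₂(0.298) + 0.171·log₂(0.171)]
  = 0.50324 + 0.51219 + 0.52049 + 0.43570 = 1.9716 bits

H(Y|X) = Σ_x P(x)·H(Y|X=x):
  X=0: P(X=0) = 0.256, P(Y|X=0) = (1/128, 143/256, 111/256) → H(Y|X=0) = 1.04671
  X=1: P(X=1) = 0.275, P(Y|X=1) = (111/275, 6/275, 158/275) → H(Y|X=1) = 1.10806
  X=2: P(X=2) = 0.298, P(Y|X=2) = (41/149, 2/149, 106/149) → H(Y|X=2) = 0.94521
  X=3: P(X=3) = 0.171, P(Y|X=3) = (11/57, 1/57, 15/19) → H(Y|X=3) = 0.82961
H(Y|X) = 0.256·1.04671 + 0.275·1.10806 + 0.298·0.94521 + 0.171·0.82961 = 0.9962 bits

H(X,Y) = -Σ_{x,y} P(x,y) log₂ P(x,y). Per-cell terms -P(x,y)·log₂P(x,y):
  X=0: 0.01793, 0.40125, 0.35202
  X=1: 0.35202, 0.04428, 0.42060
  X=2: 0.29588, 0.03186, 0.47443
  X=3: 0.16241, 0.02514, 0.39001
Sum of the 12 terms: H(X,Y) = 2.9678 bits

Chain rule check:
  H(X) + H(Y|X) = 1.9716 + 0.9962 = 2.9678 bits
  H(X,Y) = 2.9678 bits
✓ Chain rule verified.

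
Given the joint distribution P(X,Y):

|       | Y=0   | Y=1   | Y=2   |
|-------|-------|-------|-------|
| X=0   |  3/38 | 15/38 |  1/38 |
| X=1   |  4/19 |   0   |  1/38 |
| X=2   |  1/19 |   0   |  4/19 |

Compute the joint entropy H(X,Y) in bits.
2.2648 bits

H(X,Y) = -Σ_{x,y} P(x,y) log₂ P(x,y). Per-cell terms -P(x,y)·log₂P(x,y):
  X=0: 0.2892, 0.5294, 0.1381
  X=1: 0.4732, 0.0000, 0.1381
  X=2: 0.2236, 0.0000, 0.4732
  (cells with P = 0 contribute 0)
Sum of the 9 terms: H(X,Y) = 2.2648 bits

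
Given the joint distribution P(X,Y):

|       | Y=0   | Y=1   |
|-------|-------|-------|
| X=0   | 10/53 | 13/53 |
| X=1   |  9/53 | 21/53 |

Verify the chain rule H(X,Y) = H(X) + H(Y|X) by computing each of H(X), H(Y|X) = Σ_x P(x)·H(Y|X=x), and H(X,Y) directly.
H(X) = 0.9874 bits, H(Y|X) = 0.9275 bits, H(X,Y) = 1.9148 bits

Marginal of X (row sums):
  P(X=0) = 10/53 + 13/53 = 23/53
  P(X=1) = 9/53 + 21/53 = 30/53
H(X) = -[(23/53)·log₂(23/53) + (30/53)·log₂(30/53)]
  = 0.522646 + 0.464734 = 0.9874 bits

H(Y|X) = Σ_x P(x)·H(Y|X=x):
  X=0: P(X=0) = 23/53, P(Y|X=0) = (10/23, 13/23) → H(Y|X=0) = 0.987693
  X=1: P(X=1) = 30/53, P(Y|X=1) = (3/10, 7/10) → H(Y|X=1) = 0.881291
H(Y|X) = (23/53)·0.987693 + (30/53)·0.881291 = 0.9275 bits

H(X,Y) = -Σ_{x,y} P(x,y) log₂ P(x,y). Per-cell terms -P(x,y)·log₂P(x,y):
  X=0: 0.453961, 0.497307
  X=1: 0.434377, 0.529201
Sum of the 4 terms: H(X,Y) = 1.9148 bits

Chain rule check:
  H(X) + H(Y|X) = 0.9874 + 0.9275 = 1.9149 bits
  H(X,Y) = 1.9148 bits
✓ Chain rule verified (Δ = 0.0001 is 4-dp rounding noise: each of the three values was rounded independently).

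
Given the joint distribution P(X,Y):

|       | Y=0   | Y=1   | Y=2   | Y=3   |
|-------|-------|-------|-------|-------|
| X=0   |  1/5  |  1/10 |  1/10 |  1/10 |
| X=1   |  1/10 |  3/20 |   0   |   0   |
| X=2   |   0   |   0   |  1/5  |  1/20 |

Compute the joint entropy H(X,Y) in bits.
2.8842 bits

H(X,Y) = -Σ_{x,y} P(x,y) log₂ P(x,y). Per-cell terms -P(x,y)·log₂P(x,y):
  X=0: 0.4644, 0.3322, 0.3322, 0.3322
  X=1: 0.3322, 0.4105, 0.0000, 0.0000
  X=2: 0.0000, 0.0000, 0.4644, 0.2161
  (cells with P = 0 contribute 0)
Sum of the 12 terms: H(X,Y) = 2.8842 bits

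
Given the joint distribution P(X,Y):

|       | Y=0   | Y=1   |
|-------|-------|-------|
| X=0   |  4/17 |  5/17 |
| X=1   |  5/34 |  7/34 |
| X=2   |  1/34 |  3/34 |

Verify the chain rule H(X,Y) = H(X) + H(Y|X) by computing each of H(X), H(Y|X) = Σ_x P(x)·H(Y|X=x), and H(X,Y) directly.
H(X) = 1.3793 bits, H(Y|X) = 0.9660 bits, H(X,Y) = 2.3452 bits

Marginal of X (row sums):
  P(X=0) = 4/17 + 5/17 = 9/17
  P(X=1) = 5/34 + 7/34 = 6/17
  P(X=2) = 1/34 + 3/34 = 2/17
H(X) = -[(9/17)·log₂(9/17) + (6/17)·log₂(6/17) + (2/17)·log₂(2/17)]
  = 0.4858 + 0.5303 + 0.3632 = 1.3793 bits

H(Y|X) = Σ_x P(x)·H(Y|X=x):
  X=0: P(X=0) = 9/17, P(Y|X=0) = (4/9, 5/9) → H(Y|X=0) = 0.9911
  X=1: P(X=1) = 6/17, P(Y|X=1) = (5/12, 7/12) → H(Y|X=1) = 0.9799
  X=2: P(X=2) = 2/17, P(Y|X=2) = (1/4, 3/4) → H(Y|X=2) = 0.8113
H(Y|X) = (9/17)·0.9911 + (6/17)·0.9799 + (2/17)·0.8113 = 0.9660 bits

H(X,Y) = -Σ_{x,y} P(x,y) log₂ P(x,y). Per-cell terms -P(x,y)·log₂P(x,y):
  X=0: 0.4912, 0.5193
  X=1: 0.4067, 0.4694
  X=2: 0.1496, 0.3090
Sum of the 6 terms: H(X,Y) = 2.3452 bits

Chain rule check:
  H(X) + H(Y|X) = 1.3793 + 0.9660 = 2.3453 bits
  H(X,Y) = 2.3452 bits
✓ Chain rule verified (Δ = 0.0001 is 4-dp rounding noise: each of the three values was rounded independently).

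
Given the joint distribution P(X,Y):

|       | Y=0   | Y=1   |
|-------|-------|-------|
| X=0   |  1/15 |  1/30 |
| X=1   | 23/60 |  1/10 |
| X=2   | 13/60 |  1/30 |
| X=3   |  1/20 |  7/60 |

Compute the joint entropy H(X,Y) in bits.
2.5058 bits

H(X,Y) = -Σ_{x,y} P(x,y) log₂ P(x,y). Per-cell terms -P(x,y)·log₂P(x,y):
  X=0: 0.26046, 0.16356
  X=1: 0.53028, 0.33219
  X=2: 0.47806, 0.16356
  X=3: 0.21610, 0.36161
Sum of the 8 terms: H(X,Y) = 2.5058 bits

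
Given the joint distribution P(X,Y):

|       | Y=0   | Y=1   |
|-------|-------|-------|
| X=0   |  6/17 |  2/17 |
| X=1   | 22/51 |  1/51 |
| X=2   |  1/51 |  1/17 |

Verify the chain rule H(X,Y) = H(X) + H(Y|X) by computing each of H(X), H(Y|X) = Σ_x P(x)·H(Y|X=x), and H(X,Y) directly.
H(X) = 1.3179 bits, H(Y|X) = 0.5618 bits, H(X,Y) = 1.8797 bits

Marginal of X (row sums):
  P(X=0) = 6/17 + 2/17 = 8/17
  P(X=1) = 22/51 + 1/51 = 23/51
  P(X=2) = 1/51 + 1/17 = 4/51
H(X) = -[(8/17)·log₂(8/17) + (23/51)·log₂(23/51) + (4/51)·log₂(4/51)]
  = 0.511747 + 0.518115 + 0.288033 = 1.3179 bits

H(Y|X) = Σ_x P(x)·H(Y|X=x):
  X=0: P(X=0) = 8/17, P(Y|X=0) = (3/4, 1/4) → H(Y|X=0) = 0.811278
  X=1: P(X=1) = 23/51, P(Y|X=1) = (22/23, 1/23) → H(Y|X=1) = 0.258019
  X=2: P(X=2) = 4/51, P(Y|X=2) = (1/4, 3/4) → H(Y|X=2) = 0.811278
H(Y|X) = (8/17)·0.811278 + (23/51)·0.258019 + (4/51)·0.811278 = 0.5618 bits

H(X,Y) = -Σ_{x,y} P(x,y) log₂ P(x,y). Per-cell terms -P(x,y)·log₂P(x,y):
  X=0: 0.530294, 0.363231
  X=1: 0.523252, 0.111224
  X=2: 0.111224, 0.240439
Sum of the 6 terms: H(X,Y) = 1.8797 bits

Chain rule check:
  H(X) + H(Y|X) = 1.3179 + 0.5618 = 1.8797 bits
  H(X,Y) = 1.8797 bits
✓ Chain rule verified.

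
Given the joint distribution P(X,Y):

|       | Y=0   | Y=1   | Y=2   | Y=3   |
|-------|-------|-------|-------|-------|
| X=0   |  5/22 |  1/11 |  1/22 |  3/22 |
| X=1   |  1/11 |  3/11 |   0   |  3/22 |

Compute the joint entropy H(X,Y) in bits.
2.6127 bits

H(X,Y) = -Σ_{x,y} P(x,y) log₂ P(x,y). Per-cell terms -P(x,y)·log₂P(x,y):
  X=0: 0.4858, 0.3145, 0.2027, 0.3920
  X=1: 0.3145, 0.5112, 0.0000, 0.3920
  (cells with P = 0 contribute 0)
Sum of the 8 terms: H(X,Y) = 2.6127 bits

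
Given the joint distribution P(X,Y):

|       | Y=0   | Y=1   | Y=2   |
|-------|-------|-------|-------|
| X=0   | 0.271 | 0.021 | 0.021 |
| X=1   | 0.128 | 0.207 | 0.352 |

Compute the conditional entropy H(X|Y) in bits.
0.5789 bits

H(X|Y) = H(X,Y) - H(Y)

H(X,Y) = -Σ_{x,y} P(x,y) log₂ P(x,y). Per-cell terms -P(x,y)·log₂P(x,y):
  X=0: 0.51047, 0.11704, 0.11704
  X=1: 0.37962, 0.47037, 0.53024
Sum of the 6 terms: H(X,Y) = 2.1248 bits

Marginal of Y (column sums):
  P(Y=0) = 0.271 + 0.128 = 0.399
  P(Y=1) = 0.021 + 0.207 = 0.228
  P(Y=2) = 0.021 + 0.352 = 0.373
H(Y) = -[0.399·log₂(0.399) + 0.228·log₂(0.228) + 0.373·log₂(0.373)]
  = 0.52889 + 0.48630 + 0.53069 = 1.5459 bits

H(X|Y) = H(X,Y) - H(Y) = 2.1248 - 1.5459 = 0.5789 bits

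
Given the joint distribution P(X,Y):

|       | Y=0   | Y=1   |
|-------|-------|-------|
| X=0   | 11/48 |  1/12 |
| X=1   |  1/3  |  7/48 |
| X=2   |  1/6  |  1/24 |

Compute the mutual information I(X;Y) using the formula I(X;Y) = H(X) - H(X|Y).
0.0060 bits

I(X;Y) = H(X) - H(X|Y)

Marginal of X (row sums):
  P(X=0) = 11/48 + 1/12 = 5/16
  P(X=1) = 1/3 + 7/48 = 23/48
  P(X=2) = 1/6 + 1/24 = 5/24
H(X) = -[(5/16)·log₂(5/16) + (23/48)·log₂(23/48) + (5/24)·log₂(5/24)]
  = 0.524397 + 0.508588 + 0.471466 = 1.50445 bits

Marginal of Y (column sums):
  P(Y=0) = 11/48 + 1/3 + 1/6 = 35/48
  P(Y=1) = 1/12 + 7/48 + 1/24 = 13/48
H(X|Y) = Σ_y P(y)·H(X|Y=y):
  Y=0: P(Y=0) = 35/48, P(X|Y=0) = (11/35, 16/35, 8/35) → H(X|Y=0) = 1.527747
  Y=1: P(Y=1) = 13/48, P(X|Y=1) = (4/13, 7/13, 2/13) → H(X|Y=1) = 1.419556
H(X|Y) = (35/48)·1.527747 + (13/48)·1.419556 = 1.49845 bits

I(X;Y) = H(X) - H(X|Y) = 1.50445 - 1.49845 = 0.0060 bits

Cross-check via I(X;Y) = H(X) + H(Y) - H(X,Y): computing H(Y) from the column sums and H(X,Y) from the 6 cells in the same way gives H(Y) = 0.84266 bits and H(X,Y) = 2.34110 bits, so
I(X;Y) = 1.50445 + 0.84266 - 2.34110 = 0.0060 bits ✓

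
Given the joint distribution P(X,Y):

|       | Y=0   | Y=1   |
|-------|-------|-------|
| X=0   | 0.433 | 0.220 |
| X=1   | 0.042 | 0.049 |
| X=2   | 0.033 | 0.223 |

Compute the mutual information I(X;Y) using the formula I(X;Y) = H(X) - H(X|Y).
0.1653 bits

I(X;Y) = H(X) - H(X|Y)

Marginal of X (row sums):
  P(X=0) = 0.433 + 0.220 = 0.653
  P(X=1) = 0.042 + 0.049 = 0.091
  P(X=2) = 0.033 + 0.223 = 0.256
H(X) = -[0.653·log₂(0.653) + 0.091·log₂(0.091) + 0.256·log₂(0.256)]
  = 0.4015 + 0.3147 + 0.5032 = 1.2194 bits

Marginal of Y (column sums):
  P(Y=0) = 0.433 + 0.042 + 0.033 = 0.508
  P(Y=1) = 0.220 + 0.049 + 0.223 = 0.492
H(X|Y) = Σ_y P(y)·H(X|Y=y):
  Y=0: P(Y=0) = 0.508, P(X|Y=0) = (433/508, 21/254, 33/508) → H(X|Y=0) = 0.7500
  Y=1: P(Y=1) = 0.492, P(X|Y=1) = (55/123, 49/492, 223/492) → H(X|Y=1) = 1.3681
H(X|Y) = 0.508·0.7500 + 0.492·1.3681 = 1.0541 bits

I(X;Y) = H(X) - H(X|Y) = 1.2194 - 1.0541 = 0.1653 bits

Cross-check via I(X;Y) = H(X) + H(Y) - H(X,Y): computing H(Y) from the column sums and H(X,Y) from the 6 cells in the same way gives H(Y) = 0.9998 bits and H(X,Y) = 2.0539 bits, so
I(X;Y) = 1.2194 + 0.9998 - 2.0539 = 0.1653 bits ✓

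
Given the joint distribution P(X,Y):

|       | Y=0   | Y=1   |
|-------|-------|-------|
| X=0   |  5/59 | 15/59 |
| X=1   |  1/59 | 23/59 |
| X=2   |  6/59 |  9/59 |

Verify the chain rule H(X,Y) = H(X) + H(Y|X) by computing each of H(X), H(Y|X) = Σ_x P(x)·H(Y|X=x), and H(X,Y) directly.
H(X) = 1.5592 bits, H(Y|X) = 0.6235 bits, H(X,Y) = 2.1827 bits

Marginal of X (row sums):
  P(X=0) = 5/59 + 15/59 = 20/59
  P(X=1) = 1/59 + 23/59 = 24/59
  P(X=2) = 6/59 + 9/59 = 15/59
H(X) = -[(20/59)·log₂(20/59) + (24/59)·log₂(24/59) + (15/59)·log₂(15/59)]
  = 0.529056 + 0.527870 + 0.502310 = 1.5592 bits

H(Y|X) = Σ_x P(x)·H(Y|X=x):
  X=0: P(X=0) = 20/59, P(Y|X=0) = (1/4, 3/4) → H(Y|X=0) = 0.811278
  X=1: P(X=1) = 24/59, P(Y|X=1) = (1/24, 23/24) → H(Y|X=1) = 0.249882
  X=2: P(X=2) = 15/59, P(Y|X=2) = (2/5, 3/5) → H(Y|X=2) = 0.970951
H(Y|X) = (20/59)·0.811278 + (24/59)·0.249882 + (15/59)·0.970951 = 0.6235 bits

H(X,Y) = -Σ_{x,y} P(x,y) log₂ P(x,y). Per-cell terms -P(x,y)·log₂P(x,y):
  X=0: 0.301756, 0.502310
  X=1: 0.099706, 0.529811
  X=2: 0.335357, 0.413804
Sum of the 6 terms: H(X,Y) = 2.1827 bits

Chain rule check:
  H(X) + H(Y|X) = 1.5592 + 0.6235 = 2.1827 bits
  H(X,Y) = 2.1827 bits
✓ Chain rule verified.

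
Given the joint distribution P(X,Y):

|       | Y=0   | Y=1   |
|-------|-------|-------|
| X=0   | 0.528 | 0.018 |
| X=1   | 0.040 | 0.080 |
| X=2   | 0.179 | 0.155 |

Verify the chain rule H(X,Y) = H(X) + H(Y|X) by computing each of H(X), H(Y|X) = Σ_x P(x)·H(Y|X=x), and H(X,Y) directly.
H(X) = 1.3722 bits, H(Y|X) = 0.5571 bits, H(X,Y) = 1.9293 bits

Marginal of X (row sums):
  P(X=0) = 0.528 + 0.018 = 0.546
  P(X=1) = 0.040 + 0.080 = 0.120
  P(X=2) = 0.179 + 0.155 = 0.334
H(X) = -[0.546·log₂(0.546) + 0.120·log₂(0.120) + 0.334·log₂(0.334)]
  = 0.4767 + 0.3671 + 0.5284 = 1.3722 bits

H(Y|X) = Σ_x P(x)·H(Y|X=x):
  X=0: P(X=0) = 0.546, P(Y|X=0) = (88/91, 3/91) → H(Y|X=0) = 0.2091
  X=1: P(X=1) = 0.120, P(Y|X=1) = (1/3, 2/3) → H(Y|X=1) = 0.9183
  X=2: P(X=2) = 0.334, P(Y|X=2) = (179/334, 155/334) → H(Y|X=2) = 0.9963
H(Y|X) = 0.546·0.2091 + 0.120·0.9183 + 0.334·0.9963 = 0.5571 bits

H(X,Y) = -Σ_{x,y} P(x,y) log₂ P(x,y). Per-cell terms -P(x,y)·log₂P(x,y):
  X=0: 0.4865, 0.1043
  X=1: 0.1858, 0.2915
  X=2: 0.4443, 0.4169
Sum of the 6 terms: H(X,Y) = 1.9293 bits

Chain rule check:
  H(X) + H(Y|X) = 1.3722 + 0.5571 = 1.9293 bits
  H(X,Y) = 1.9293 bits
✓ Chain rule verified.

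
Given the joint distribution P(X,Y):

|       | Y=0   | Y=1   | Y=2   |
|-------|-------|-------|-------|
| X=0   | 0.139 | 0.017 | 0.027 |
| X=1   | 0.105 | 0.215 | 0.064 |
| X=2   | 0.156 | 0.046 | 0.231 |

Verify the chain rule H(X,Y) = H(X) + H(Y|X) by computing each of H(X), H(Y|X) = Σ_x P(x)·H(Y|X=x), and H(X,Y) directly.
H(X) = 1.5015 bits, H(Y|X) = 1.3177 bits, H(X,Y) = 2.8192 bits

Marginal of X (row sums):
  P(X=0) = 0.139 + 0.017 + 0.027 = 0.183
  P(X=1) = 0.105 + 0.215 + 0.064 = 0.384
  P(X=2) = 0.156 + 0.046 + 0.231 = 0.433
H(X) = -[0.183·log₂(0.183) + 0.384·log₂(0.384) + 0.433·log₂(0.433)]
  = 0.448365 + 0.530236 + 0.522874 = 1.5015 bits

H(Y|X) = Σ_x P(x)·H(Y|X=x):
  X=0: P(X=0) = 0.183, P(Y|X=0) = (139/183, 17/183, 9/61) → H(Y|X=0) = 1.027166
  X=1: P(X=1) = 0.384, P(Y|X=1) = (35/128, 215/384, 1/6) → H(Y|X=1) = 1.410855
  X=2: P(X=2) = 0.433, P(Y|X=2) = (156/433, 46/433, 231/433) → H(Y|X=2) = 1.357852
H(Y|X) = 0.183·1.027166 + 0.384·1.410855 + 0.433·1.357852 = 1.3177 bits

H(X,Y) = -Σ_{x,y} P(x,y) log₂ P(x,y). Per-cell terms -P(x,y)·log₂P(x,y):
  X=0: 0.395711, 0.099931, 0.140694
  X=1: 0.341412, 0.476782, 0.253810
  X=2: 0.418140, 0.204342, 0.488342
Sum of the 9 terms: H(X,Y) = 2.8192 bits

Chain rule check:
  H(X) + H(Y|X) = 1.5015 + 1.3177 = 2.8192 bits
  H(X,Y) = 2.8192 bits
✓ Chain rule verified.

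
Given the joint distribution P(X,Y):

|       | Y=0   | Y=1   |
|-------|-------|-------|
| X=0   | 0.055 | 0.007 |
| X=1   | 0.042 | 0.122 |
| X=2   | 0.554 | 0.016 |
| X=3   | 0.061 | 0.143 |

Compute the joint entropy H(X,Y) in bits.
2.0575 bits

H(X,Y) = -Σ_{x,y} P(x,y) log₂ P(x,y). Per-cell terms -P(x,y)·log₂P(x,y):
  X=0: 0.23014, 0.05011
  X=1: 0.19209, 0.37028
  X=2: 0.47203, 0.09545
  X=3: 0.24614, 0.40125
Sum of the 8 terms: H(X,Y) = 2.0575 bits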